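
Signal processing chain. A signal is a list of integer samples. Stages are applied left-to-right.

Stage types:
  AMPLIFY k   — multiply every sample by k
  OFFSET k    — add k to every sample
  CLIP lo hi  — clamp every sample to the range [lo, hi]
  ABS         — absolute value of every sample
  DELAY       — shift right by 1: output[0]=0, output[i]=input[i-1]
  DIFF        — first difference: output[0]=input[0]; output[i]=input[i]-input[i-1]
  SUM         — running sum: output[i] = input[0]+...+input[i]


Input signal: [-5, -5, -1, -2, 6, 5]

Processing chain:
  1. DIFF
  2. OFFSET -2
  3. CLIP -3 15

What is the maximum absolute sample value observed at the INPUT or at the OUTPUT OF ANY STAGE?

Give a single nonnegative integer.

Input: [-5, -5, -1, -2, 6, 5] (max |s|=6)
Stage 1 (DIFF): s[0]=-5, -5--5=0, -1--5=4, -2--1=-1, 6--2=8, 5-6=-1 -> [-5, 0, 4, -1, 8, -1] (max |s|=8)
Stage 2 (OFFSET -2): -5+-2=-7, 0+-2=-2, 4+-2=2, -1+-2=-3, 8+-2=6, -1+-2=-3 -> [-7, -2, 2, -3, 6, -3] (max |s|=7)
Stage 3 (CLIP -3 15): clip(-7,-3,15)=-3, clip(-2,-3,15)=-2, clip(2,-3,15)=2, clip(-3,-3,15)=-3, clip(6,-3,15)=6, clip(-3,-3,15)=-3 -> [-3, -2, 2, -3, 6, -3] (max |s|=6)
Overall max amplitude: 8

Answer: 8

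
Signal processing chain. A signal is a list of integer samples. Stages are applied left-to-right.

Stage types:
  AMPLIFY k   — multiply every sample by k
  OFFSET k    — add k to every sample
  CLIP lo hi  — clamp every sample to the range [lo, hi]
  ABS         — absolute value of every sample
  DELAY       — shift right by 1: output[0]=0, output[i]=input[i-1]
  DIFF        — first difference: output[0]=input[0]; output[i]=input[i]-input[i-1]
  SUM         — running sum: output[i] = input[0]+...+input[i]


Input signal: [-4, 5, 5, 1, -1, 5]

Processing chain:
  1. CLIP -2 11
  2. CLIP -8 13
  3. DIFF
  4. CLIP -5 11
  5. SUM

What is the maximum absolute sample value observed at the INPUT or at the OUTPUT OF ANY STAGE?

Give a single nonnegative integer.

Answer: 7

Derivation:
Input: [-4, 5, 5, 1, -1, 5] (max |s|=5)
Stage 1 (CLIP -2 11): clip(-4,-2,11)=-2, clip(5,-2,11)=5, clip(5,-2,11)=5, clip(1,-2,11)=1, clip(-1,-2,11)=-1, clip(5,-2,11)=5 -> [-2, 5, 5, 1, -1, 5] (max |s|=5)
Stage 2 (CLIP -8 13): clip(-2,-8,13)=-2, clip(5,-8,13)=5, clip(5,-8,13)=5, clip(1,-8,13)=1, clip(-1,-8,13)=-1, clip(5,-8,13)=5 -> [-2, 5, 5, 1, -1, 5] (max |s|=5)
Stage 3 (DIFF): s[0]=-2, 5--2=7, 5-5=0, 1-5=-4, -1-1=-2, 5--1=6 -> [-2, 7, 0, -4, -2, 6] (max |s|=7)
Stage 4 (CLIP -5 11): clip(-2,-5,11)=-2, clip(7,-5,11)=7, clip(0,-5,11)=0, clip(-4,-5,11)=-4, clip(-2,-5,11)=-2, clip(6,-5,11)=6 -> [-2, 7, 0, -4, -2, 6] (max |s|=7)
Stage 5 (SUM): sum[0..0]=-2, sum[0..1]=5, sum[0..2]=5, sum[0..3]=1, sum[0..4]=-1, sum[0..5]=5 -> [-2, 5, 5, 1, -1, 5] (max |s|=5)
Overall max amplitude: 7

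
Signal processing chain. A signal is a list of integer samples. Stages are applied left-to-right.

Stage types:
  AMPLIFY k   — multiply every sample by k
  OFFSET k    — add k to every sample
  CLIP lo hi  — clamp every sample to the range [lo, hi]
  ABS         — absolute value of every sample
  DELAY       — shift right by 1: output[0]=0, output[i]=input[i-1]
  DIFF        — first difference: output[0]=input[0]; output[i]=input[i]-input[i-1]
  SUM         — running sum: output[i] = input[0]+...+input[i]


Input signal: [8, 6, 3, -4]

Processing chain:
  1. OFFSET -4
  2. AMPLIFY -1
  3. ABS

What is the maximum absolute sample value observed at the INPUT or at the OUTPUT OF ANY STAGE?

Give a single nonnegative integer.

Answer: 8

Derivation:
Input: [8, 6, 3, -4] (max |s|=8)
Stage 1 (OFFSET -4): 8+-4=4, 6+-4=2, 3+-4=-1, -4+-4=-8 -> [4, 2, -1, -8] (max |s|=8)
Stage 2 (AMPLIFY -1): 4*-1=-4, 2*-1=-2, -1*-1=1, -8*-1=8 -> [-4, -2, 1, 8] (max |s|=8)
Stage 3 (ABS): |-4|=4, |-2|=2, |1|=1, |8|=8 -> [4, 2, 1, 8] (max |s|=8)
Overall max amplitude: 8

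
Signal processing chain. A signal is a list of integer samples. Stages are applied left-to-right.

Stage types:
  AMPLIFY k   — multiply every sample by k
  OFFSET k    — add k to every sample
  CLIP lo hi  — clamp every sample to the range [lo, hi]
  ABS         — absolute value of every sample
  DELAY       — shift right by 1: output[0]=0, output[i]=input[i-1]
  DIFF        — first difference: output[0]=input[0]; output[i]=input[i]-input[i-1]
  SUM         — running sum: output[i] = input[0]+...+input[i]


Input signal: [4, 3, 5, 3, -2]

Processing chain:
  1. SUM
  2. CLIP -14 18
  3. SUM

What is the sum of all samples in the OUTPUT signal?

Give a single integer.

Answer: 127

Derivation:
Input: [4, 3, 5, 3, -2]
Stage 1 (SUM): sum[0..0]=4, sum[0..1]=7, sum[0..2]=12, sum[0..3]=15, sum[0..4]=13 -> [4, 7, 12, 15, 13]
Stage 2 (CLIP -14 18): clip(4,-14,18)=4, clip(7,-14,18)=7, clip(12,-14,18)=12, clip(15,-14,18)=15, clip(13,-14,18)=13 -> [4, 7, 12, 15, 13]
Stage 3 (SUM): sum[0..0]=4, sum[0..1]=11, sum[0..2]=23, sum[0..3]=38, sum[0..4]=51 -> [4, 11, 23, 38, 51]
Output sum: 127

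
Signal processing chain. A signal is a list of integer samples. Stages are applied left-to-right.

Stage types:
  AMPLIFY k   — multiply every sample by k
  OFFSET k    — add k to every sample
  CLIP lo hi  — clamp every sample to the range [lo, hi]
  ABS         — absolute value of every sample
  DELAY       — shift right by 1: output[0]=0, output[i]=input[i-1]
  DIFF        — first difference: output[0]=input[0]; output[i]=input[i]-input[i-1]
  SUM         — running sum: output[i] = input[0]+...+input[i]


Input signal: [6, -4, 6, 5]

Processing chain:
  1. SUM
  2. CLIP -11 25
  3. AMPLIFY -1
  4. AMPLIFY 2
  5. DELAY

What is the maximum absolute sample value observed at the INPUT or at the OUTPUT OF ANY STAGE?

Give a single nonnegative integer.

Input: [6, -4, 6, 5] (max |s|=6)
Stage 1 (SUM): sum[0..0]=6, sum[0..1]=2, sum[0..2]=8, sum[0..3]=13 -> [6, 2, 8, 13] (max |s|=13)
Stage 2 (CLIP -11 25): clip(6,-11,25)=6, clip(2,-11,25)=2, clip(8,-11,25)=8, clip(13,-11,25)=13 -> [6, 2, 8, 13] (max |s|=13)
Stage 3 (AMPLIFY -1): 6*-1=-6, 2*-1=-2, 8*-1=-8, 13*-1=-13 -> [-6, -2, -8, -13] (max |s|=13)
Stage 4 (AMPLIFY 2): -6*2=-12, -2*2=-4, -8*2=-16, -13*2=-26 -> [-12, -4, -16, -26] (max |s|=26)
Stage 5 (DELAY): [0, -12, -4, -16] = [0, -12, -4, -16] -> [0, -12, -4, -16] (max |s|=16)
Overall max amplitude: 26

Answer: 26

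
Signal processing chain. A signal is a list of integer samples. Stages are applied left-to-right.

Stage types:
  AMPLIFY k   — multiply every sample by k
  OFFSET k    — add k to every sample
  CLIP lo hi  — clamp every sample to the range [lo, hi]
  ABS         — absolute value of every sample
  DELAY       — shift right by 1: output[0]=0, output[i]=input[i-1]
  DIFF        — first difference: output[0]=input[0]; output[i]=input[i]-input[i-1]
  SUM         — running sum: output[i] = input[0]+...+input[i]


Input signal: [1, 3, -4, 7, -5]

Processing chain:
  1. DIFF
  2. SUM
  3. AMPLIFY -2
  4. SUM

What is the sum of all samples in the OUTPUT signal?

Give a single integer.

Input: [1, 3, -4, 7, -5]
Stage 1 (DIFF): s[0]=1, 3-1=2, -4-3=-7, 7--4=11, -5-7=-12 -> [1, 2, -7, 11, -12]
Stage 2 (SUM): sum[0..0]=1, sum[0..1]=3, sum[0..2]=-4, sum[0..3]=7, sum[0..4]=-5 -> [1, 3, -4, 7, -5]
Stage 3 (AMPLIFY -2): 1*-2=-2, 3*-2=-6, -4*-2=8, 7*-2=-14, -5*-2=10 -> [-2, -6, 8, -14, 10]
Stage 4 (SUM): sum[0..0]=-2, sum[0..1]=-8, sum[0..2]=0, sum[0..3]=-14, sum[0..4]=-4 -> [-2, -8, 0, -14, -4]
Output sum: -28

Answer: -28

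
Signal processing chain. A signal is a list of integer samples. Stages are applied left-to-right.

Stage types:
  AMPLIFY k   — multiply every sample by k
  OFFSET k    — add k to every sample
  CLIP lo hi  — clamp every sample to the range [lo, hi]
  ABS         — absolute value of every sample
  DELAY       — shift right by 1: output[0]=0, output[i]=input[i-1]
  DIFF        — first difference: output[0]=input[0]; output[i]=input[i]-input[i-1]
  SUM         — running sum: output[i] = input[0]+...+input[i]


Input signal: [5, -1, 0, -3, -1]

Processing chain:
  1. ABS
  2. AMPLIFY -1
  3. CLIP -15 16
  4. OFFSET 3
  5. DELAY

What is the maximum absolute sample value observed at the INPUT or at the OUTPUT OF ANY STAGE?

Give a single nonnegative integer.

Answer: 5

Derivation:
Input: [5, -1, 0, -3, -1] (max |s|=5)
Stage 1 (ABS): |5|=5, |-1|=1, |0|=0, |-3|=3, |-1|=1 -> [5, 1, 0, 3, 1] (max |s|=5)
Stage 2 (AMPLIFY -1): 5*-1=-5, 1*-1=-1, 0*-1=0, 3*-1=-3, 1*-1=-1 -> [-5, -1, 0, -3, -1] (max |s|=5)
Stage 3 (CLIP -15 16): clip(-5,-15,16)=-5, clip(-1,-15,16)=-1, clip(0,-15,16)=0, clip(-3,-15,16)=-3, clip(-1,-15,16)=-1 -> [-5, -1, 0, -3, -1] (max |s|=5)
Stage 4 (OFFSET 3): -5+3=-2, -1+3=2, 0+3=3, -3+3=0, -1+3=2 -> [-2, 2, 3, 0, 2] (max |s|=3)
Stage 5 (DELAY): [0, -2, 2, 3, 0] = [0, -2, 2, 3, 0] -> [0, -2, 2, 3, 0] (max |s|=3)
Overall max amplitude: 5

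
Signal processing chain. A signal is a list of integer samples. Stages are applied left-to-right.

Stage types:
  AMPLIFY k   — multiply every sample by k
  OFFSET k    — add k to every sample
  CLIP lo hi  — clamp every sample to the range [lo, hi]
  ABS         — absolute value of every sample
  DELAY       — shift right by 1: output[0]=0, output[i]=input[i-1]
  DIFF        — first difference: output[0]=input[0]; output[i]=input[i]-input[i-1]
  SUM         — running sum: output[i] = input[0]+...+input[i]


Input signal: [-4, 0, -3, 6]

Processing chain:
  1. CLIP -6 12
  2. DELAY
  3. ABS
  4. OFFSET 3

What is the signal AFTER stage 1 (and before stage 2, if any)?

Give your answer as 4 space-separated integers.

Input: [-4, 0, -3, 6]
Stage 1 (CLIP -6 12): clip(-4,-6,12)=-4, clip(0,-6,12)=0, clip(-3,-6,12)=-3, clip(6,-6,12)=6 -> [-4, 0, -3, 6]

Answer: -4 0 -3 6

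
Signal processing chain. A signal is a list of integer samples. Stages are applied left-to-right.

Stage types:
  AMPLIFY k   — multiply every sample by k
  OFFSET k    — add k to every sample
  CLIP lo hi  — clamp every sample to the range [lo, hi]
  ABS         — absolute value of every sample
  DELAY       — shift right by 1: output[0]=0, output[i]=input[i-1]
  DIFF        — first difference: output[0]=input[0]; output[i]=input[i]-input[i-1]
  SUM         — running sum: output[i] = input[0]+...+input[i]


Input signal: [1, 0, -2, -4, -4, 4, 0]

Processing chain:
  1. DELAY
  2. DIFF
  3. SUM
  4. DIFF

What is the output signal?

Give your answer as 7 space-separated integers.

Answer: 0 1 -1 -2 -2 0 8

Derivation:
Input: [1, 0, -2, -4, -4, 4, 0]
Stage 1 (DELAY): [0, 1, 0, -2, -4, -4, 4] = [0, 1, 0, -2, -4, -4, 4] -> [0, 1, 0, -2, -4, -4, 4]
Stage 2 (DIFF): s[0]=0, 1-0=1, 0-1=-1, -2-0=-2, -4--2=-2, -4--4=0, 4--4=8 -> [0, 1, -1, -2, -2, 0, 8]
Stage 3 (SUM): sum[0..0]=0, sum[0..1]=1, sum[0..2]=0, sum[0..3]=-2, sum[0..4]=-4, sum[0..5]=-4, sum[0..6]=4 -> [0, 1, 0, -2, -4, -4, 4]
Stage 4 (DIFF): s[0]=0, 1-0=1, 0-1=-1, -2-0=-2, -4--2=-2, -4--4=0, 4--4=8 -> [0, 1, -1, -2, -2, 0, 8]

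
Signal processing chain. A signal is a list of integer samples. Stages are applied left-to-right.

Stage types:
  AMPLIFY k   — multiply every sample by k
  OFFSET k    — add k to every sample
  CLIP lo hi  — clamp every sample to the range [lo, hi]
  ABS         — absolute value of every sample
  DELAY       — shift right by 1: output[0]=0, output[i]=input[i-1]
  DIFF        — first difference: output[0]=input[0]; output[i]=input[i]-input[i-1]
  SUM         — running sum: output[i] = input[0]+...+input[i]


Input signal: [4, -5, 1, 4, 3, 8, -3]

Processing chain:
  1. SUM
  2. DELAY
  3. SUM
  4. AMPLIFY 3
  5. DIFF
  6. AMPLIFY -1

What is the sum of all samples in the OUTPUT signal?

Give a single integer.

Answer: -87

Derivation:
Input: [4, -5, 1, 4, 3, 8, -3]
Stage 1 (SUM): sum[0..0]=4, sum[0..1]=-1, sum[0..2]=0, sum[0..3]=4, sum[0..4]=7, sum[0..5]=15, sum[0..6]=12 -> [4, -1, 0, 4, 7, 15, 12]
Stage 2 (DELAY): [0, 4, -1, 0, 4, 7, 15] = [0, 4, -1, 0, 4, 7, 15] -> [0, 4, -1, 0, 4, 7, 15]
Stage 3 (SUM): sum[0..0]=0, sum[0..1]=4, sum[0..2]=3, sum[0..3]=3, sum[0..4]=7, sum[0..5]=14, sum[0..6]=29 -> [0, 4, 3, 3, 7, 14, 29]
Stage 4 (AMPLIFY 3): 0*3=0, 4*3=12, 3*3=9, 3*3=9, 7*3=21, 14*3=42, 29*3=87 -> [0, 12, 9, 9, 21, 42, 87]
Stage 5 (DIFF): s[0]=0, 12-0=12, 9-12=-3, 9-9=0, 21-9=12, 42-21=21, 87-42=45 -> [0, 12, -3, 0, 12, 21, 45]
Stage 6 (AMPLIFY -1): 0*-1=0, 12*-1=-12, -3*-1=3, 0*-1=0, 12*-1=-12, 21*-1=-21, 45*-1=-45 -> [0, -12, 3, 0, -12, -21, -45]
Output sum: -87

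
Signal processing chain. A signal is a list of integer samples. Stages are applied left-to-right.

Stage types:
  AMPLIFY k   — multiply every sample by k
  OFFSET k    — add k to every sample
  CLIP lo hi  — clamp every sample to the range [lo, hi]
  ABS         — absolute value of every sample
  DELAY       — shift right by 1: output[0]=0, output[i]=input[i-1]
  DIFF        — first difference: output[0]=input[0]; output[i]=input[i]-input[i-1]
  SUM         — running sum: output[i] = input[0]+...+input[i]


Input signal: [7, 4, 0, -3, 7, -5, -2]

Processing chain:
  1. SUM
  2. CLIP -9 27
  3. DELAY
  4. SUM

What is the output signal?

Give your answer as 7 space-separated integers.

Answer: 0 7 18 29 37 52 62

Derivation:
Input: [7, 4, 0, -3, 7, -5, -2]
Stage 1 (SUM): sum[0..0]=7, sum[0..1]=11, sum[0..2]=11, sum[0..3]=8, sum[0..4]=15, sum[0..5]=10, sum[0..6]=8 -> [7, 11, 11, 8, 15, 10, 8]
Stage 2 (CLIP -9 27): clip(7,-9,27)=7, clip(11,-9,27)=11, clip(11,-9,27)=11, clip(8,-9,27)=8, clip(15,-9,27)=15, clip(10,-9,27)=10, clip(8,-9,27)=8 -> [7, 11, 11, 8, 15, 10, 8]
Stage 3 (DELAY): [0, 7, 11, 11, 8, 15, 10] = [0, 7, 11, 11, 8, 15, 10] -> [0, 7, 11, 11, 8, 15, 10]
Stage 4 (SUM): sum[0..0]=0, sum[0..1]=7, sum[0..2]=18, sum[0..3]=29, sum[0..4]=37, sum[0..5]=52, sum[0..6]=62 -> [0, 7, 18, 29, 37, 52, 62]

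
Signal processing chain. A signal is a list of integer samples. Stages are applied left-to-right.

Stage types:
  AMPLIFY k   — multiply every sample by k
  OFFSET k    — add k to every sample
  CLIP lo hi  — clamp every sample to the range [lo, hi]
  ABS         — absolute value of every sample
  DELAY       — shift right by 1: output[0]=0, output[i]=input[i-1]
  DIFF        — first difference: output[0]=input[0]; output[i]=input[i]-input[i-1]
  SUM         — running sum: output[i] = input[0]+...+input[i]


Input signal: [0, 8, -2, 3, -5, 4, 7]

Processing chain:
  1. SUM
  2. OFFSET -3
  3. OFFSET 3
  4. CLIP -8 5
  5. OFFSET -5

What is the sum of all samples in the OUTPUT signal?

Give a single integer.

Input: [0, 8, -2, 3, -5, 4, 7]
Stage 1 (SUM): sum[0..0]=0, sum[0..1]=8, sum[0..2]=6, sum[0..3]=9, sum[0..4]=4, sum[0..5]=8, sum[0..6]=15 -> [0, 8, 6, 9, 4, 8, 15]
Stage 2 (OFFSET -3): 0+-3=-3, 8+-3=5, 6+-3=3, 9+-3=6, 4+-3=1, 8+-3=5, 15+-3=12 -> [-3, 5, 3, 6, 1, 5, 12]
Stage 3 (OFFSET 3): -3+3=0, 5+3=8, 3+3=6, 6+3=9, 1+3=4, 5+3=8, 12+3=15 -> [0, 8, 6, 9, 4, 8, 15]
Stage 4 (CLIP -8 5): clip(0,-8,5)=0, clip(8,-8,5)=5, clip(6,-8,5)=5, clip(9,-8,5)=5, clip(4,-8,5)=4, clip(8,-8,5)=5, clip(15,-8,5)=5 -> [0, 5, 5, 5, 4, 5, 5]
Stage 5 (OFFSET -5): 0+-5=-5, 5+-5=0, 5+-5=0, 5+-5=0, 4+-5=-1, 5+-5=0, 5+-5=0 -> [-5, 0, 0, 0, -1, 0, 0]
Output sum: -6

Answer: -6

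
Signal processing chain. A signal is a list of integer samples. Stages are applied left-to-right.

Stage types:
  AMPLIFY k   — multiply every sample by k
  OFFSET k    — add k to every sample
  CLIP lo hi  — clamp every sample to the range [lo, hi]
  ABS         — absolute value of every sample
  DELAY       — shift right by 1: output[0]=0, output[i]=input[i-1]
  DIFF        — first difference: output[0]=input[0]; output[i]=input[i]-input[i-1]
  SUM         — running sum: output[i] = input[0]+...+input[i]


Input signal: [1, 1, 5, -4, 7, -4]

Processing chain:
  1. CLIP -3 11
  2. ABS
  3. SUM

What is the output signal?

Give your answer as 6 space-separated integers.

Answer: 1 2 7 10 17 20

Derivation:
Input: [1, 1, 5, -4, 7, -4]
Stage 1 (CLIP -3 11): clip(1,-3,11)=1, clip(1,-3,11)=1, clip(5,-3,11)=5, clip(-4,-3,11)=-3, clip(7,-3,11)=7, clip(-4,-3,11)=-3 -> [1, 1, 5, -3, 7, -3]
Stage 2 (ABS): |1|=1, |1|=1, |5|=5, |-3|=3, |7|=7, |-3|=3 -> [1, 1, 5, 3, 7, 3]
Stage 3 (SUM): sum[0..0]=1, sum[0..1]=2, sum[0..2]=7, sum[0..3]=10, sum[0..4]=17, sum[0..5]=20 -> [1, 2, 7, 10, 17, 20]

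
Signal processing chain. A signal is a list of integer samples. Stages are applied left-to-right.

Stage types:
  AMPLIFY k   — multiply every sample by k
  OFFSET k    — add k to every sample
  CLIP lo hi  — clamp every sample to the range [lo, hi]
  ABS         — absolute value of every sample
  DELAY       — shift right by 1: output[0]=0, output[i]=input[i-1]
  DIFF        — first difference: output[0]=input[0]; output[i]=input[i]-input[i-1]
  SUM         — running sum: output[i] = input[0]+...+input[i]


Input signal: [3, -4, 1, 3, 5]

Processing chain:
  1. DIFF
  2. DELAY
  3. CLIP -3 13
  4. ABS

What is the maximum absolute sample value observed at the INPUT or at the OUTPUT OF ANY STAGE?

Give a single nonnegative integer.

Answer: 7

Derivation:
Input: [3, -4, 1, 3, 5] (max |s|=5)
Stage 1 (DIFF): s[0]=3, -4-3=-7, 1--4=5, 3-1=2, 5-3=2 -> [3, -7, 5, 2, 2] (max |s|=7)
Stage 2 (DELAY): [0, 3, -7, 5, 2] = [0, 3, -7, 5, 2] -> [0, 3, -7, 5, 2] (max |s|=7)
Stage 3 (CLIP -3 13): clip(0,-3,13)=0, clip(3,-3,13)=3, clip(-7,-3,13)=-3, clip(5,-3,13)=5, clip(2,-3,13)=2 -> [0, 3, -3, 5, 2] (max |s|=5)
Stage 4 (ABS): |0|=0, |3|=3, |-3|=3, |5|=5, |2|=2 -> [0, 3, 3, 5, 2] (max |s|=5)
Overall max amplitude: 7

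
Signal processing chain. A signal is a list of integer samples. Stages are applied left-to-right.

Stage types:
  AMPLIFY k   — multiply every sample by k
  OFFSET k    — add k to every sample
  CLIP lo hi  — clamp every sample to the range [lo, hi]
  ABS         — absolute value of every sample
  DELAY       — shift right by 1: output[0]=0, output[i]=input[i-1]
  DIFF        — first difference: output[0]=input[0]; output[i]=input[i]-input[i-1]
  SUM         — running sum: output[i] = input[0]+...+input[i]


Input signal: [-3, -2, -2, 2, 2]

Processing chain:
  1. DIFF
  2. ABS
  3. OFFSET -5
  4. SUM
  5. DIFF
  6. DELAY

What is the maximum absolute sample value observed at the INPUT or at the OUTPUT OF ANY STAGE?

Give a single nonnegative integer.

Input: [-3, -2, -2, 2, 2] (max |s|=3)
Stage 1 (DIFF): s[0]=-3, -2--3=1, -2--2=0, 2--2=4, 2-2=0 -> [-3, 1, 0, 4, 0] (max |s|=4)
Stage 2 (ABS): |-3|=3, |1|=1, |0|=0, |4|=4, |0|=0 -> [3, 1, 0, 4, 0] (max |s|=4)
Stage 3 (OFFSET -5): 3+-5=-2, 1+-5=-4, 0+-5=-5, 4+-5=-1, 0+-5=-5 -> [-2, -4, -5, -1, -5] (max |s|=5)
Stage 4 (SUM): sum[0..0]=-2, sum[0..1]=-6, sum[0..2]=-11, sum[0..3]=-12, sum[0..4]=-17 -> [-2, -6, -11, -12, -17] (max |s|=17)
Stage 5 (DIFF): s[0]=-2, -6--2=-4, -11--6=-5, -12--11=-1, -17--12=-5 -> [-2, -4, -5, -1, -5] (max |s|=5)
Stage 6 (DELAY): [0, -2, -4, -5, -1] = [0, -2, -4, -5, -1] -> [0, -2, -4, -5, -1] (max |s|=5)
Overall max amplitude: 17

Answer: 17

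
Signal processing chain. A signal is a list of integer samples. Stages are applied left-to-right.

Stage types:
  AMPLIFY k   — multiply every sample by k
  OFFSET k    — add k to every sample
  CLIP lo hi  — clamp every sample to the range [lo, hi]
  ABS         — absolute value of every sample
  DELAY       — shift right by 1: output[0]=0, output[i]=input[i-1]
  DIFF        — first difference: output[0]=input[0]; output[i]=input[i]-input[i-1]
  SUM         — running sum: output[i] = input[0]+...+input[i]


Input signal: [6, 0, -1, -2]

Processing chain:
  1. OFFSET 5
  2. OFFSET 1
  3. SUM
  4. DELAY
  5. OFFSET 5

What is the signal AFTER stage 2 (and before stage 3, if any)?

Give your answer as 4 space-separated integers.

Answer: 12 6 5 4

Derivation:
Input: [6, 0, -1, -2]
Stage 1 (OFFSET 5): 6+5=11, 0+5=5, -1+5=4, -2+5=3 -> [11, 5, 4, 3]
Stage 2 (OFFSET 1): 11+1=12, 5+1=6, 4+1=5, 3+1=4 -> [12, 6, 5, 4]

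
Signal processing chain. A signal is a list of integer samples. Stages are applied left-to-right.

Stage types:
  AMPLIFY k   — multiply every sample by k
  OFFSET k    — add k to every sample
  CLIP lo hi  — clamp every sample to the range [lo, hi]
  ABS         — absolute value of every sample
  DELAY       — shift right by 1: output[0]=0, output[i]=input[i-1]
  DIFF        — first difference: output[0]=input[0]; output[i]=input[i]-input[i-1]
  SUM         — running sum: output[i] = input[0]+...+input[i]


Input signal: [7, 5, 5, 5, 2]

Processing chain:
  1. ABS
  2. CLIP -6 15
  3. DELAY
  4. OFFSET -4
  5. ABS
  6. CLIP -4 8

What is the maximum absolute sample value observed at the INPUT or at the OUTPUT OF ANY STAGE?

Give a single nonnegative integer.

Input: [7, 5, 5, 5, 2] (max |s|=7)
Stage 1 (ABS): |7|=7, |5|=5, |5|=5, |5|=5, |2|=2 -> [7, 5, 5, 5, 2] (max |s|=7)
Stage 2 (CLIP -6 15): clip(7,-6,15)=7, clip(5,-6,15)=5, clip(5,-6,15)=5, clip(5,-6,15)=5, clip(2,-6,15)=2 -> [7, 5, 5, 5, 2] (max |s|=7)
Stage 3 (DELAY): [0, 7, 5, 5, 5] = [0, 7, 5, 5, 5] -> [0, 7, 5, 5, 5] (max |s|=7)
Stage 4 (OFFSET -4): 0+-4=-4, 7+-4=3, 5+-4=1, 5+-4=1, 5+-4=1 -> [-4, 3, 1, 1, 1] (max |s|=4)
Stage 5 (ABS): |-4|=4, |3|=3, |1|=1, |1|=1, |1|=1 -> [4, 3, 1, 1, 1] (max |s|=4)
Stage 6 (CLIP -4 8): clip(4,-4,8)=4, clip(3,-4,8)=3, clip(1,-4,8)=1, clip(1,-4,8)=1, clip(1,-4,8)=1 -> [4, 3, 1, 1, 1] (max |s|=4)
Overall max amplitude: 7

Answer: 7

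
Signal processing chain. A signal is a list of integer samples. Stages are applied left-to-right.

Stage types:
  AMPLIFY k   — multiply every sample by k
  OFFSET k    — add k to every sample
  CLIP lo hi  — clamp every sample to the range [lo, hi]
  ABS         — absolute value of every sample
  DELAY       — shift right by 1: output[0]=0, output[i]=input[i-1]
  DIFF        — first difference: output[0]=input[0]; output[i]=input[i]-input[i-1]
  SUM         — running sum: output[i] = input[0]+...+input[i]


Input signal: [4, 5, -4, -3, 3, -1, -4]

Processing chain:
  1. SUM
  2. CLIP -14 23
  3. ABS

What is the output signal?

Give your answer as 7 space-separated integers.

Input: [4, 5, -4, -3, 3, -1, -4]
Stage 1 (SUM): sum[0..0]=4, sum[0..1]=9, sum[0..2]=5, sum[0..3]=2, sum[0..4]=5, sum[0..5]=4, sum[0..6]=0 -> [4, 9, 5, 2, 5, 4, 0]
Stage 2 (CLIP -14 23): clip(4,-14,23)=4, clip(9,-14,23)=9, clip(5,-14,23)=5, clip(2,-14,23)=2, clip(5,-14,23)=5, clip(4,-14,23)=4, clip(0,-14,23)=0 -> [4, 9, 5, 2, 5, 4, 0]
Stage 3 (ABS): |4|=4, |9|=9, |5|=5, |2|=2, |5|=5, |4|=4, |0|=0 -> [4, 9, 5, 2, 5, 4, 0]

Answer: 4 9 5 2 5 4 0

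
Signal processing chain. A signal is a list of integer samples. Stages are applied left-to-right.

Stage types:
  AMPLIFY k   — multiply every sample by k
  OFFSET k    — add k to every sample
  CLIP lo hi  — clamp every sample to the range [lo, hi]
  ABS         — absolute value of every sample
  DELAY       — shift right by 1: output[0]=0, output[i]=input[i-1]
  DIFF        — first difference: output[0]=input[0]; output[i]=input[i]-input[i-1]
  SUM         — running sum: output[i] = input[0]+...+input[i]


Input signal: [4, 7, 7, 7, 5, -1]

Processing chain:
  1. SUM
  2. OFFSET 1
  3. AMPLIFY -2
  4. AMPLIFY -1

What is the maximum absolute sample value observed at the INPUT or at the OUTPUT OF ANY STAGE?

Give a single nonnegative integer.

Input: [4, 7, 7, 7, 5, -1] (max |s|=7)
Stage 1 (SUM): sum[0..0]=4, sum[0..1]=11, sum[0..2]=18, sum[0..3]=25, sum[0..4]=30, sum[0..5]=29 -> [4, 11, 18, 25, 30, 29] (max |s|=30)
Stage 2 (OFFSET 1): 4+1=5, 11+1=12, 18+1=19, 25+1=26, 30+1=31, 29+1=30 -> [5, 12, 19, 26, 31, 30] (max |s|=31)
Stage 3 (AMPLIFY -2): 5*-2=-10, 12*-2=-24, 19*-2=-38, 26*-2=-52, 31*-2=-62, 30*-2=-60 -> [-10, -24, -38, -52, -62, -60] (max |s|=62)
Stage 4 (AMPLIFY -1): -10*-1=10, -24*-1=24, -38*-1=38, -52*-1=52, -62*-1=62, -60*-1=60 -> [10, 24, 38, 52, 62, 60] (max |s|=62)
Overall max amplitude: 62

Answer: 62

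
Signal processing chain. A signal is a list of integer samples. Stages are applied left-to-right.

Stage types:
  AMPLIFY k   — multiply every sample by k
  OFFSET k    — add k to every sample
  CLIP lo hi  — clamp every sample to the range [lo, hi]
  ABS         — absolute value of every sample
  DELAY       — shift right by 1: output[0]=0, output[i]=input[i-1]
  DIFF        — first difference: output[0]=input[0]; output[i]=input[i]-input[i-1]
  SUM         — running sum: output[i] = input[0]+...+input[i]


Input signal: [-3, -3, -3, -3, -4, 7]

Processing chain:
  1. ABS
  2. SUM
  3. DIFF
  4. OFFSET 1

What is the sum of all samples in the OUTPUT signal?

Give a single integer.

Input: [-3, -3, -3, -3, -4, 7]
Stage 1 (ABS): |-3|=3, |-3|=3, |-3|=3, |-3|=3, |-4|=4, |7|=7 -> [3, 3, 3, 3, 4, 7]
Stage 2 (SUM): sum[0..0]=3, sum[0..1]=6, sum[0..2]=9, sum[0..3]=12, sum[0..4]=16, sum[0..5]=23 -> [3, 6, 9, 12, 16, 23]
Stage 3 (DIFF): s[0]=3, 6-3=3, 9-6=3, 12-9=3, 16-12=4, 23-16=7 -> [3, 3, 3, 3, 4, 7]
Stage 4 (OFFSET 1): 3+1=4, 3+1=4, 3+1=4, 3+1=4, 4+1=5, 7+1=8 -> [4, 4, 4, 4, 5, 8]
Output sum: 29

Answer: 29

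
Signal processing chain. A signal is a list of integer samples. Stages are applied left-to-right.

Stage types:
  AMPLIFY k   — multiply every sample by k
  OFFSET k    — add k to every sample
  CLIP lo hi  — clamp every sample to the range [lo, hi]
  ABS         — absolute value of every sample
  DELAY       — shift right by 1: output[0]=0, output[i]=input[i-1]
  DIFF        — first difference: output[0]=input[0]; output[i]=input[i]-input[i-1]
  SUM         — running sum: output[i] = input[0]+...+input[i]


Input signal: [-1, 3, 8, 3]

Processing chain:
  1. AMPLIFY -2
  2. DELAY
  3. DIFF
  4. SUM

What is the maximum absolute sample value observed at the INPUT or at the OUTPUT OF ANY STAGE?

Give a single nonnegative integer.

Answer: 16

Derivation:
Input: [-1, 3, 8, 3] (max |s|=8)
Stage 1 (AMPLIFY -2): -1*-2=2, 3*-2=-6, 8*-2=-16, 3*-2=-6 -> [2, -6, -16, -6] (max |s|=16)
Stage 2 (DELAY): [0, 2, -6, -16] = [0, 2, -6, -16] -> [0, 2, -6, -16] (max |s|=16)
Stage 3 (DIFF): s[0]=0, 2-0=2, -6-2=-8, -16--6=-10 -> [0, 2, -8, -10] (max |s|=10)
Stage 4 (SUM): sum[0..0]=0, sum[0..1]=2, sum[0..2]=-6, sum[0..3]=-16 -> [0, 2, -6, -16] (max |s|=16)
Overall max amplitude: 16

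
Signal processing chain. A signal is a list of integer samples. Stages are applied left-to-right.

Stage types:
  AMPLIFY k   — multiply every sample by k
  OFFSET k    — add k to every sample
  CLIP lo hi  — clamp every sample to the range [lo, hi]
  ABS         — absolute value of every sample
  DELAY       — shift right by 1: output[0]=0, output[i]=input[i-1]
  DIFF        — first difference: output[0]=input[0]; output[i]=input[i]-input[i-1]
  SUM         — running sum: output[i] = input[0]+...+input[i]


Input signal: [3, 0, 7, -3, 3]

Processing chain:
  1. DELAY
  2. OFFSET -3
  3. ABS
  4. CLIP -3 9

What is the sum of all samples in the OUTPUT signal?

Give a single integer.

Input: [3, 0, 7, -3, 3]
Stage 1 (DELAY): [0, 3, 0, 7, -3] = [0, 3, 0, 7, -3] -> [0, 3, 0, 7, -3]
Stage 2 (OFFSET -3): 0+-3=-3, 3+-3=0, 0+-3=-3, 7+-3=4, -3+-3=-6 -> [-3, 0, -3, 4, -6]
Stage 3 (ABS): |-3|=3, |0|=0, |-3|=3, |4|=4, |-6|=6 -> [3, 0, 3, 4, 6]
Stage 4 (CLIP -3 9): clip(3,-3,9)=3, clip(0,-3,9)=0, clip(3,-3,9)=3, clip(4,-3,9)=4, clip(6,-3,9)=6 -> [3, 0, 3, 4, 6]
Output sum: 16

Answer: 16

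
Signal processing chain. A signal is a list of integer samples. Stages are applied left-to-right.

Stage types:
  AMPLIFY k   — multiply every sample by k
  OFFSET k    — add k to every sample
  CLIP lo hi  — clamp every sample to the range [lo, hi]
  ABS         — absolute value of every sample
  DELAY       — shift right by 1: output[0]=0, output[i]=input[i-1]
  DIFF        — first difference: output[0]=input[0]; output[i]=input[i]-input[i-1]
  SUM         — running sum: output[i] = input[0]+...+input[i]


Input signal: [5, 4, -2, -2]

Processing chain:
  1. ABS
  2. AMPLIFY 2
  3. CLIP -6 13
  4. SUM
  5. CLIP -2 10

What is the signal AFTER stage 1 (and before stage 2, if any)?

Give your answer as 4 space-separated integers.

Answer: 5 4 2 2

Derivation:
Input: [5, 4, -2, -2]
Stage 1 (ABS): |5|=5, |4|=4, |-2|=2, |-2|=2 -> [5, 4, 2, 2]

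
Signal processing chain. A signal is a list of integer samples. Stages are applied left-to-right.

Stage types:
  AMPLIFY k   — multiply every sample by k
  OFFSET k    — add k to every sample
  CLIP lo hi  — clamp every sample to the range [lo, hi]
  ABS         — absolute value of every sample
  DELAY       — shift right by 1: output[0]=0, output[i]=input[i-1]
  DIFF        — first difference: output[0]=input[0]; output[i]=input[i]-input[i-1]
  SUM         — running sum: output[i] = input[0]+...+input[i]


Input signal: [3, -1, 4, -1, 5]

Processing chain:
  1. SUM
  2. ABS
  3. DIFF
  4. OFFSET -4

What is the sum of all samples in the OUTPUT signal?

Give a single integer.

Input: [3, -1, 4, -1, 5]
Stage 1 (SUM): sum[0..0]=3, sum[0..1]=2, sum[0..2]=6, sum[0..3]=5, sum[0..4]=10 -> [3, 2, 6, 5, 10]
Stage 2 (ABS): |3|=3, |2|=2, |6|=6, |5|=5, |10|=10 -> [3, 2, 6, 5, 10]
Stage 3 (DIFF): s[0]=3, 2-3=-1, 6-2=4, 5-6=-1, 10-5=5 -> [3, -1, 4, -1, 5]
Stage 4 (OFFSET -4): 3+-4=-1, -1+-4=-5, 4+-4=0, -1+-4=-5, 5+-4=1 -> [-1, -5, 0, -5, 1]
Output sum: -10

Answer: -10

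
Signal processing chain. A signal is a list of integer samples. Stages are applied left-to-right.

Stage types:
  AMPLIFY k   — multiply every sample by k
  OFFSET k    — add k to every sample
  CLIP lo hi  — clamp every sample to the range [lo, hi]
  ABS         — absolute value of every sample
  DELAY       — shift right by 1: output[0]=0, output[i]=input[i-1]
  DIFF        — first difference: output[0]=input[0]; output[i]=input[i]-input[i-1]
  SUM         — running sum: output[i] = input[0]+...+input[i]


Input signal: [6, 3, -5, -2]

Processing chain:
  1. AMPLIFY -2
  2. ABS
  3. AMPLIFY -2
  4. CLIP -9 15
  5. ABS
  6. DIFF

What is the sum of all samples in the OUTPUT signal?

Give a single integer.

Answer: 8

Derivation:
Input: [6, 3, -5, -2]
Stage 1 (AMPLIFY -2): 6*-2=-12, 3*-2=-6, -5*-2=10, -2*-2=4 -> [-12, -6, 10, 4]
Stage 2 (ABS): |-12|=12, |-6|=6, |10|=10, |4|=4 -> [12, 6, 10, 4]
Stage 3 (AMPLIFY -2): 12*-2=-24, 6*-2=-12, 10*-2=-20, 4*-2=-8 -> [-24, -12, -20, -8]
Stage 4 (CLIP -9 15): clip(-24,-9,15)=-9, clip(-12,-9,15)=-9, clip(-20,-9,15)=-9, clip(-8,-9,15)=-8 -> [-9, -9, -9, -8]
Stage 5 (ABS): |-9|=9, |-9|=9, |-9|=9, |-8|=8 -> [9, 9, 9, 8]
Stage 6 (DIFF): s[0]=9, 9-9=0, 9-9=0, 8-9=-1 -> [9, 0, 0, -1]
Output sum: 8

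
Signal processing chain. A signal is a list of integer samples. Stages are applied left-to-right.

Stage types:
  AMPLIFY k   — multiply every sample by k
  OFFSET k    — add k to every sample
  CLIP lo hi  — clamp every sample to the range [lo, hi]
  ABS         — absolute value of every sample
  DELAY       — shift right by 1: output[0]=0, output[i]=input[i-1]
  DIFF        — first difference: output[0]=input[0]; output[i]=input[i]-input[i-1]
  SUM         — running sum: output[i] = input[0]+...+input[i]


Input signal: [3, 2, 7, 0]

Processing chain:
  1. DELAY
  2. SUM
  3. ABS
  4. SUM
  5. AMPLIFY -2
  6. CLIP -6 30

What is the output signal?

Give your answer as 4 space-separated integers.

Answer: 0 -6 -6 -6

Derivation:
Input: [3, 2, 7, 0]
Stage 1 (DELAY): [0, 3, 2, 7] = [0, 3, 2, 7] -> [0, 3, 2, 7]
Stage 2 (SUM): sum[0..0]=0, sum[0..1]=3, sum[0..2]=5, sum[0..3]=12 -> [0, 3, 5, 12]
Stage 3 (ABS): |0|=0, |3|=3, |5|=5, |12|=12 -> [0, 3, 5, 12]
Stage 4 (SUM): sum[0..0]=0, sum[0..1]=3, sum[0..2]=8, sum[0..3]=20 -> [0, 3, 8, 20]
Stage 5 (AMPLIFY -2): 0*-2=0, 3*-2=-6, 8*-2=-16, 20*-2=-40 -> [0, -6, -16, -40]
Stage 6 (CLIP -6 30): clip(0,-6,30)=0, clip(-6,-6,30)=-6, clip(-16,-6,30)=-6, clip(-40,-6,30)=-6 -> [0, -6, -6, -6]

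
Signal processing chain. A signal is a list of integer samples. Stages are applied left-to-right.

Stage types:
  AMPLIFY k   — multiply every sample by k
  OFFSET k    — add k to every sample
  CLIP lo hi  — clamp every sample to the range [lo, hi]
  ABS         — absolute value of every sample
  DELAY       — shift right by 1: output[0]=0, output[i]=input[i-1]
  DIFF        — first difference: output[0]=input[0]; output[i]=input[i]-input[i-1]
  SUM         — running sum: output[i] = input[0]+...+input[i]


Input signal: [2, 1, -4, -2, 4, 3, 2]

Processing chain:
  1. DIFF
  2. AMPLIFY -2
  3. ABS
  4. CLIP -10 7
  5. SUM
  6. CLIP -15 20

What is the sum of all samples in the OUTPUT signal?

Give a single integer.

Answer: 100

Derivation:
Input: [2, 1, -4, -2, 4, 3, 2]
Stage 1 (DIFF): s[0]=2, 1-2=-1, -4-1=-5, -2--4=2, 4--2=6, 3-4=-1, 2-3=-1 -> [2, -1, -5, 2, 6, -1, -1]
Stage 2 (AMPLIFY -2): 2*-2=-4, -1*-2=2, -5*-2=10, 2*-2=-4, 6*-2=-12, -1*-2=2, -1*-2=2 -> [-4, 2, 10, -4, -12, 2, 2]
Stage 3 (ABS): |-4|=4, |2|=2, |10|=10, |-4|=4, |-12|=12, |2|=2, |2|=2 -> [4, 2, 10, 4, 12, 2, 2]
Stage 4 (CLIP -10 7): clip(4,-10,7)=4, clip(2,-10,7)=2, clip(10,-10,7)=7, clip(4,-10,7)=4, clip(12,-10,7)=7, clip(2,-10,7)=2, clip(2,-10,7)=2 -> [4, 2, 7, 4, 7, 2, 2]
Stage 5 (SUM): sum[0..0]=4, sum[0..1]=6, sum[0..2]=13, sum[0..3]=17, sum[0..4]=24, sum[0..5]=26, sum[0..6]=28 -> [4, 6, 13, 17, 24, 26, 28]
Stage 6 (CLIP -15 20): clip(4,-15,20)=4, clip(6,-15,20)=6, clip(13,-15,20)=13, clip(17,-15,20)=17, clip(24,-15,20)=20, clip(26,-15,20)=20, clip(28,-15,20)=20 -> [4, 6, 13, 17, 20, 20, 20]
Output sum: 100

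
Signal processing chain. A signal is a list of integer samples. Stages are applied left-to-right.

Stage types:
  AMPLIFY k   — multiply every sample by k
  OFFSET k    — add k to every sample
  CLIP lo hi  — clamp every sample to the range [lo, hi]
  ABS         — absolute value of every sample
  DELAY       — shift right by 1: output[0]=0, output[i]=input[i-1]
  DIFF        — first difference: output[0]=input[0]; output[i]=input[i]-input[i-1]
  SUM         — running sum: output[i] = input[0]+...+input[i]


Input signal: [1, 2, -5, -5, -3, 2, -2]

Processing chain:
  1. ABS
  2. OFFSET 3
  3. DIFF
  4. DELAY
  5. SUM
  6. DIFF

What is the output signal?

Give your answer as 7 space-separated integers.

Answer: 0 4 1 3 0 -2 -1

Derivation:
Input: [1, 2, -5, -5, -3, 2, -2]
Stage 1 (ABS): |1|=1, |2|=2, |-5|=5, |-5|=5, |-3|=3, |2|=2, |-2|=2 -> [1, 2, 5, 5, 3, 2, 2]
Stage 2 (OFFSET 3): 1+3=4, 2+3=5, 5+3=8, 5+3=8, 3+3=6, 2+3=5, 2+3=5 -> [4, 5, 8, 8, 6, 5, 5]
Stage 3 (DIFF): s[0]=4, 5-4=1, 8-5=3, 8-8=0, 6-8=-2, 5-6=-1, 5-5=0 -> [4, 1, 3, 0, -2, -1, 0]
Stage 4 (DELAY): [0, 4, 1, 3, 0, -2, -1] = [0, 4, 1, 3, 0, -2, -1] -> [0, 4, 1, 3, 0, -2, -1]
Stage 5 (SUM): sum[0..0]=0, sum[0..1]=4, sum[0..2]=5, sum[0..3]=8, sum[0..4]=8, sum[0..5]=6, sum[0..6]=5 -> [0, 4, 5, 8, 8, 6, 5]
Stage 6 (DIFF): s[0]=0, 4-0=4, 5-4=1, 8-5=3, 8-8=0, 6-8=-2, 5-6=-1 -> [0, 4, 1, 3, 0, -2, -1]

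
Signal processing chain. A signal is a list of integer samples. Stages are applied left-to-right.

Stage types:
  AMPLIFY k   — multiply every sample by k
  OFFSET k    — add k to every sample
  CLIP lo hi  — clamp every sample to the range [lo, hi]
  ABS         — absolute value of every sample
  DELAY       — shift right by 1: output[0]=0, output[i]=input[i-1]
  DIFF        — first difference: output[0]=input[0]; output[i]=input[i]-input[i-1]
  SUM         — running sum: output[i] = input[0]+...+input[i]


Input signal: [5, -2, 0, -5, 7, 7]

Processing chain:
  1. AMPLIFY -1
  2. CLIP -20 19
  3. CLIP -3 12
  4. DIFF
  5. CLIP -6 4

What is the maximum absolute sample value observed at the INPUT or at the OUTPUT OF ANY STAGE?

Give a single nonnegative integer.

Answer: 8

Derivation:
Input: [5, -2, 0, -5, 7, 7] (max |s|=7)
Stage 1 (AMPLIFY -1): 5*-1=-5, -2*-1=2, 0*-1=0, -5*-1=5, 7*-1=-7, 7*-1=-7 -> [-5, 2, 0, 5, -7, -7] (max |s|=7)
Stage 2 (CLIP -20 19): clip(-5,-20,19)=-5, clip(2,-20,19)=2, clip(0,-20,19)=0, clip(5,-20,19)=5, clip(-7,-20,19)=-7, clip(-7,-20,19)=-7 -> [-5, 2, 0, 5, -7, -7] (max |s|=7)
Stage 3 (CLIP -3 12): clip(-5,-3,12)=-3, clip(2,-3,12)=2, clip(0,-3,12)=0, clip(5,-3,12)=5, clip(-7,-3,12)=-3, clip(-7,-3,12)=-3 -> [-3, 2, 0, 5, -3, -3] (max |s|=5)
Stage 4 (DIFF): s[0]=-3, 2--3=5, 0-2=-2, 5-0=5, -3-5=-8, -3--3=0 -> [-3, 5, -2, 5, -8, 0] (max |s|=8)
Stage 5 (CLIP -6 4): clip(-3,-6,4)=-3, clip(5,-6,4)=4, clip(-2,-6,4)=-2, clip(5,-6,4)=4, clip(-8,-6,4)=-6, clip(0,-6,4)=0 -> [-3, 4, -2, 4, -6, 0] (max |s|=6)
Overall max amplitude: 8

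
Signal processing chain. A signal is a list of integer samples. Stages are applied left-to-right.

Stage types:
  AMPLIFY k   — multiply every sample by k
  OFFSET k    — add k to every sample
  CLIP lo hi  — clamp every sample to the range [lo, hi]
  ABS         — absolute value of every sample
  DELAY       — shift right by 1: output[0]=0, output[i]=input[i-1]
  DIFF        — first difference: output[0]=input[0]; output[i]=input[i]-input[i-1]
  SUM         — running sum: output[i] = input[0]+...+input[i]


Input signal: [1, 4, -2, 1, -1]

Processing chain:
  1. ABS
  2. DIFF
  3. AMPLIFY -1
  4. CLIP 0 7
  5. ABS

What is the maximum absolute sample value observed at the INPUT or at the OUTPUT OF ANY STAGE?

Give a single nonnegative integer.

Answer: 4

Derivation:
Input: [1, 4, -2, 1, -1] (max |s|=4)
Stage 1 (ABS): |1|=1, |4|=4, |-2|=2, |1|=1, |-1|=1 -> [1, 4, 2, 1, 1] (max |s|=4)
Stage 2 (DIFF): s[0]=1, 4-1=3, 2-4=-2, 1-2=-1, 1-1=0 -> [1, 3, -2, -1, 0] (max |s|=3)
Stage 3 (AMPLIFY -1): 1*-1=-1, 3*-1=-3, -2*-1=2, -1*-1=1, 0*-1=0 -> [-1, -3, 2, 1, 0] (max |s|=3)
Stage 4 (CLIP 0 7): clip(-1,0,7)=0, clip(-3,0,7)=0, clip(2,0,7)=2, clip(1,0,7)=1, clip(0,0,7)=0 -> [0, 0, 2, 1, 0] (max |s|=2)
Stage 5 (ABS): |0|=0, |0|=0, |2|=2, |1|=1, |0|=0 -> [0, 0, 2, 1, 0] (max |s|=2)
Overall max amplitude: 4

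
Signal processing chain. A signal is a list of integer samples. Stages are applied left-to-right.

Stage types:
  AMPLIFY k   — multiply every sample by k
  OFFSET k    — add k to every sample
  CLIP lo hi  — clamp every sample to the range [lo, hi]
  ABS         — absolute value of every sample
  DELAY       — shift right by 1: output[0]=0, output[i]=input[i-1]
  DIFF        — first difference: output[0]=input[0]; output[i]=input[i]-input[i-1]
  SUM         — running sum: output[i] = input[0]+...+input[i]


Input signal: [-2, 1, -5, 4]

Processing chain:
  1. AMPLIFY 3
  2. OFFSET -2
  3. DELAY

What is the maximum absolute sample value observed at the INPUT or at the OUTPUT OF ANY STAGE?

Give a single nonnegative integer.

Input: [-2, 1, -5, 4] (max |s|=5)
Stage 1 (AMPLIFY 3): -2*3=-6, 1*3=3, -5*3=-15, 4*3=12 -> [-6, 3, -15, 12] (max |s|=15)
Stage 2 (OFFSET -2): -6+-2=-8, 3+-2=1, -15+-2=-17, 12+-2=10 -> [-8, 1, -17, 10] (max |s|=17)
Stage 3 (DELAY): [0, -8, 1, -17] = [0, -8, 1, -17] -> [0, -8, 1, -17] (max |s|=17)
Overall max amplitude: 17

Answer: 17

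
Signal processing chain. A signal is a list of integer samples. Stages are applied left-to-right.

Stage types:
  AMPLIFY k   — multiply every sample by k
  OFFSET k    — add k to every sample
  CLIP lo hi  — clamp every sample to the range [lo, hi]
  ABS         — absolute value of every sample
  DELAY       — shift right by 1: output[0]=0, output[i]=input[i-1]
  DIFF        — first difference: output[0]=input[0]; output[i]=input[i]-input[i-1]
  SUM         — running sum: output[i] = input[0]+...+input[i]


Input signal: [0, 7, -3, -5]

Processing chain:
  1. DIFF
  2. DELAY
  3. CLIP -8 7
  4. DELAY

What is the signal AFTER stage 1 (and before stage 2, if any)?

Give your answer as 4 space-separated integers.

Answer: 0 7 -10 -2

Derivation:
Input: [0, 7, -3, -5]
Stage 1 (DIFF): s[0]=0, 7-0=7, -3-7=-10, -5--3=-2 -> [0, 7, -10, -2]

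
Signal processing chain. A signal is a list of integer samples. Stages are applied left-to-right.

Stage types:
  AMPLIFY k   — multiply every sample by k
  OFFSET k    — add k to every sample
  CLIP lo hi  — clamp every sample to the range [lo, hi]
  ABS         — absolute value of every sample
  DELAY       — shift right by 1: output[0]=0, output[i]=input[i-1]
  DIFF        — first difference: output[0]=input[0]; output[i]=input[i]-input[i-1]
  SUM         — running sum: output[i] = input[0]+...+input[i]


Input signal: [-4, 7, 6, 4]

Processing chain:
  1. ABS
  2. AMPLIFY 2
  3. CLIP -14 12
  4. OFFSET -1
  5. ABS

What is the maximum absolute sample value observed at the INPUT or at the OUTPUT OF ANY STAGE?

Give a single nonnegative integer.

Input: [-4, 7, 6, 4] (max |s|=7)
Stage 1 (ABS): |-4|=4, |7|=7, |6|=6, |4|=4 -> [4, 7, 6, 4] (max |s|=7)
Stage 2 (AMPLIFY 2): 4*2=8, 7*2=14, 6*2=12, 4*2=8 -> [8, 14, 12, 8] (max |s|=14)
Stage 3 (CLIP -14 12): clip(8,-14,12)=8, clip(14,-14,12)=12, clip(12,-14,12)=12, clip(8,-14,12)=8 -> [8, 12, 12, 8] (max |s|=12)
Stage 4 (OFFSET -1): 8+-1=7, 12+-1=11, 12+-1=11, 8+-1=7 -> [7, 11, 11, 7] (max |s|=11)
Stage 5 (ABS): |7|=7, |11|=11, |11|=11, |7|=7 -> [7, 11, 11, 7] (max |s|=11)
Overall max amplitude: 14

Answer: 14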